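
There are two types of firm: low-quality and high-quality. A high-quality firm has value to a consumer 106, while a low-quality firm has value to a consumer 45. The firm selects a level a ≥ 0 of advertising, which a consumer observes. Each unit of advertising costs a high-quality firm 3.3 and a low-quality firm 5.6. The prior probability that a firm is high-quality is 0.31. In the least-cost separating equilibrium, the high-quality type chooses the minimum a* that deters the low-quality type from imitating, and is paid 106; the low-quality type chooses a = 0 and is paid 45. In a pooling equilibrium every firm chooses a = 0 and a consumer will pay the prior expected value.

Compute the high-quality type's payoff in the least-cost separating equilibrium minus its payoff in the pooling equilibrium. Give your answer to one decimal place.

Least-cost separating signal: a* solves 45 = 106 − 5.6·a*, so a* = (106 − 45)/5.6 ≈ 10.8929.
High-quality type's separating payoff: 106 − 3.3 × a* = 106 − 3.3 × (106 − 45)/5.6 = 106 − 201.3/5.6 ≈ 70.054.
Pooling payoff: 0.31 × 106 + 0.69 × 45 = 63.91.
Difference: 70.054 − 63.91 = 6.144, i.e. 6.1 to one decimal place.
The high-quality type prefers to separate.

6.1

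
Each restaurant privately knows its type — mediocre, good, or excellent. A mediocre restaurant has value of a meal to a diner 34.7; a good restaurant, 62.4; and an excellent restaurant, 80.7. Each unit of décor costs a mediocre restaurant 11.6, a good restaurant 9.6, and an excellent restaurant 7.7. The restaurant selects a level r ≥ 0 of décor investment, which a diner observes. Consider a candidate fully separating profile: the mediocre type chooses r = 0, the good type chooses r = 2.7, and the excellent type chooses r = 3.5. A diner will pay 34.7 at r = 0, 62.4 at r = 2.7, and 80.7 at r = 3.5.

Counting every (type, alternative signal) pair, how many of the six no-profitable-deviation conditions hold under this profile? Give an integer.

4

Good (own payoff 62.4 − 9.6×2.7 = 36.48): to r=0 gives 34.7 → no gain ✓; to r=3.5 gives 80.7 − 9.6×3.5 = 47.1 → profitable ✗.
Excellent (own payoff 80.7 − 7.7×3.5 = 53.75): to r=0 gives 34.7 → no gain ✓; to r=2.7 gives 62.4 − 7.7×2.7 = 41.61 → no gain ✓.
Mediocre (own payoff 34.7): to r=2.7 gives 62.4 − 11.6×2.7 = 31.08 → no gain ✓; to r=3.5 gives 80.7 − 11.6×3.5 = 40.1 → profitable ✗.
4 of the 6 constraints hold; not an equilibrium.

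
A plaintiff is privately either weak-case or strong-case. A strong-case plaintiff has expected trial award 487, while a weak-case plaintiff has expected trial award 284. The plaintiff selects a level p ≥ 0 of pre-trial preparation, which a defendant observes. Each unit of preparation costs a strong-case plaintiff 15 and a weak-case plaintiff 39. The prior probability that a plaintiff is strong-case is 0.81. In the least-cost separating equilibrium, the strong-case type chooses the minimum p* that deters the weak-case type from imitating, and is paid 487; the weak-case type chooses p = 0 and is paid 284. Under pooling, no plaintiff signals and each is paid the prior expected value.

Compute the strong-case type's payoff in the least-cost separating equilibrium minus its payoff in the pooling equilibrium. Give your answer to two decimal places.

Least-cost separating signal: p* solves 284 = 487 − 39·p*, so p* = (487 − 284)/39 ≈ 5.2051.
Strong-case type's separating payoff: 487 − 15 × p* = 487 − 15 × (487 − 284)/39 = 487 − 3045/39 ≈ 408.9231.
Pooling payoff: 0.81 × 487 + 0.19 × 284 = 448.43.
Difference: 408.9231 − 448.43 = -39.5069, i.e. -39.51 to two decimal places.
The strong-case type would prefer the pooling outcome.

-39.51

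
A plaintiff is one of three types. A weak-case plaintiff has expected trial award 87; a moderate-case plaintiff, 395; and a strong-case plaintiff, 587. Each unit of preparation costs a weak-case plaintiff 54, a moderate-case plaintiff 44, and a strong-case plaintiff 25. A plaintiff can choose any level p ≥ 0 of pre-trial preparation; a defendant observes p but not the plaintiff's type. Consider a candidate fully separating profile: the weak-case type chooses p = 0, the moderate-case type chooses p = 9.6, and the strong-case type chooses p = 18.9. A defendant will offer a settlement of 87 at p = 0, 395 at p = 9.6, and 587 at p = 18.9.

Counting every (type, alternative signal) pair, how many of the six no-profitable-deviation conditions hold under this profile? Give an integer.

Moderate-case (own payoff 395 − 44×9.6 = -27.4): to p=0 gives 87 → profitable ✗; to p=18.9 gives 587 − 44×18.9 = -244.6 → no gain ✓.
Strong-case (own payoff 587 − 25×18.9 = 114.5): to p=0 gives 87 → no gain ✓; to p=9.6 gives 395 − 25×9.6 = 155 → profitable ✗.
Weak-case (own payoff 87): to p=9.6 gives 395 − 54×9.6 = -123.4 → no gain ✓; to p=18.9 gives 587 − 54×18.9 = -433.6 → no gain ✓.
4 of the 6 constraints hold; not an equilibrium.

4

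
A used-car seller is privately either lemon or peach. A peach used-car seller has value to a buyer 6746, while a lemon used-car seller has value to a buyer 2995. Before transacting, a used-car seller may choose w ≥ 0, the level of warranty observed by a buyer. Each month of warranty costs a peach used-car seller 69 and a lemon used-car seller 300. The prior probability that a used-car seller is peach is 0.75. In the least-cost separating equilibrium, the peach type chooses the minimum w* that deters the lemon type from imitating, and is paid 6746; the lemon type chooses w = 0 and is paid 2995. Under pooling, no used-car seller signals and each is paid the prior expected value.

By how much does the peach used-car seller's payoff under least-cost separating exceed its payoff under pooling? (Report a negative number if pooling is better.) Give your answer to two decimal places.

75.02

Least-cost separating signal: w* solves 2995 = 6746 − 300·w*, so w* = (6746 − 2995)/300 ≈ 12.5033.
Peach type's separating payoff: 6746 − 69 × w* = 6746 − 69 × (6746 − 2995)/300 = 6746 − 258819/300 = 5883.27.
Pooling payoff: 0.75 × 6746 + 0.25 × 2995 = 5808.25.
Difference: 5883.27 − 5808.25 = 75.02.
The peach type prefers to separate.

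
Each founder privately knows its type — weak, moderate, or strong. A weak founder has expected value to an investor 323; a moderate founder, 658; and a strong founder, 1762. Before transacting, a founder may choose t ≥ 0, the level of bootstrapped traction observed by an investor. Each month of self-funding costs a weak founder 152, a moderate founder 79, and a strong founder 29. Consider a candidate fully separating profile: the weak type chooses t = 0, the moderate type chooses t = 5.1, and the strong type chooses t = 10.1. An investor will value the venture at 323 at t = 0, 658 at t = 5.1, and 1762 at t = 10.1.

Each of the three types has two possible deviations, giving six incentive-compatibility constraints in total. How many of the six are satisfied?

4

Moderate (own payoff 658 − 79×5.1 = 255.1): to t=0 gives 323 → profitable ✗; to t=10.1 gives 1762 − 79×10.1 = 964.1 → profitable ✗.
Strong (own payoff 1762 − 29×10.1 = 1469.1): to t=0 gives 323 → no gain ✓; to t=5.1 gives 658 − 29×5.1 = 510.1 → no gain ✓.
Weak (own payoff 323): to t=5.1 gives 658 − 152×5.1 = -117.2 → no gain ✓; to t=10.1 gives 1762 − 152×10.1 = 226.8 → no gain ✓.
4 of the 6 constraints hold; not an equilibrium.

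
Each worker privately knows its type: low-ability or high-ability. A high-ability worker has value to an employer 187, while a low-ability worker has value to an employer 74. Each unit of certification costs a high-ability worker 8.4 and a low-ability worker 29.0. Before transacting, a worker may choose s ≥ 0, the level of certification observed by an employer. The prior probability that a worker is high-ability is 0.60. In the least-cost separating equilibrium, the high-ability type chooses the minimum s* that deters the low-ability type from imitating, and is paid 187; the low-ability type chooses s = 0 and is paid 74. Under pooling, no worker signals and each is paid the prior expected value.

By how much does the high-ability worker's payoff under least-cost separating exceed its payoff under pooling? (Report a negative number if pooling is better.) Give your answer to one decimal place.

12.5

Least-cost separating signal: s* solves 74 = 187 − 29.0·s*, so s* = (187 − 74)/29.0 ≈ 3.8966.
High-ability type's separating payoff: 187 − 8.4 × s* = 187 − 8.4 × (187 − 74)/29.0 = 187 − 949.2/29.0 ≈ 154.269.
Pooling payoff: 0.60 × 187 + 0.40 × 74 = 141.8.
Difference: 154.269 − 141.8 = 12.469, i.e. 12.5 to one decimal place.
The high-ability type prefers to separate.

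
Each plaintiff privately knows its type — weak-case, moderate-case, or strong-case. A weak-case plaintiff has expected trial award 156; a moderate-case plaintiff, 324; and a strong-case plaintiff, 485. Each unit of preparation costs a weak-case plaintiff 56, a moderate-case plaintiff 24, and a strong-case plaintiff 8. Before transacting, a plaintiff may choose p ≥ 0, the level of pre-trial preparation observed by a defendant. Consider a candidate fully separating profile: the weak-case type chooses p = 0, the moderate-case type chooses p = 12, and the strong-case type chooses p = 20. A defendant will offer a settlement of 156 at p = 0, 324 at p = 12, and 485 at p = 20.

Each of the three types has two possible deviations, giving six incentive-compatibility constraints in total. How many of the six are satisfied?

5

Moderate-case (own payoff 324 − 24×12 = 36): to p=0 gives 156 → profitable ✗; to p=20 gives 485 − 24×20 = 5 → no gain ✓.
Strong-case (own payoff 485 − 8×20 = 325): to p=0 gives 156 → no gain ✓; to p=12 gives 324 − 8×12 = 228 → no gain ✓.
Weak-case (own payoff 156): to p=12 gives 324 − 56×12 = -348 → no gain ✓; to p=20 gives 485 − 56×20 = -635 → no gain ✓.
5 of the 6 constraints hold; not an equilibrium.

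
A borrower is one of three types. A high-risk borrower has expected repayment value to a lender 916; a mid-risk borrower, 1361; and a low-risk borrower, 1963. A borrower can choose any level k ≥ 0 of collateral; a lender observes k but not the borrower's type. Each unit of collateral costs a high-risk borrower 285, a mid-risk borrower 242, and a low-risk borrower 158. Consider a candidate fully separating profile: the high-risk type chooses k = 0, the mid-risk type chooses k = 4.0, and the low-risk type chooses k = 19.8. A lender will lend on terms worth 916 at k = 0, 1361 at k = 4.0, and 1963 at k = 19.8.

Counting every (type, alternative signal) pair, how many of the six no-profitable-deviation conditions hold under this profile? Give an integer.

High-risk (own payoff 916): to k=4.0 gives 1361 − 285×4.0 = 221 → no gain ✓; to k=19.8 gives 1963 − 285×19.8 = -3680 → no gain ✓.
Mid-risk (own payoff 1361 − 242×4.0 = 393): to k=0 gives 916 → profitable ✗; to k=19.8 gives 1963 − 242×19.8 = -2828.6 → no gain ✓.
Low-risk (own payoff 1963 − 158×19.8 = -1165.4): to k=0 gives 916 → profitable ✗; to k=4.0 gives 1361 − 158×4.0 = 729 → profitable ✗.
3 of the 6 constraints hold; not an equilibrium.

3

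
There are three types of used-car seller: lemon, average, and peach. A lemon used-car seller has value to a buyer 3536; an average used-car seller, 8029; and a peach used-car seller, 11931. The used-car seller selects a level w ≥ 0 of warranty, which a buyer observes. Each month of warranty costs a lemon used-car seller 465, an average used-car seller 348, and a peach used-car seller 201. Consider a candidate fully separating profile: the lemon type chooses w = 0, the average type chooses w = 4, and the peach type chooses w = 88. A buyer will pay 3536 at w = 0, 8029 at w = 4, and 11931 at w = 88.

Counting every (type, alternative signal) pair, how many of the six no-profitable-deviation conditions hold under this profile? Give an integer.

Peach (own payoff 11931 − 201×88 = -5757): to w=0 gives 3536 → profitable ✗; to w=4 gives 8029 − 201×4 = 7225 → profitable ✗.
Lemon (own payoff 3536): to w=4 gives 8029 − 465×4 = 6169 → profitable ✗; to w=88 gives 11931 − 465×88 = -28989 → no gain ✓.
Average (own payoff 8029 − 348×4 = 6637): to w=0 gives 3536 → no gain ✓; to w=88 gives 11931 − 348×88 = -18693 → no gain ✓.
3 of the 6 constraints hold; not an equilibrium.

3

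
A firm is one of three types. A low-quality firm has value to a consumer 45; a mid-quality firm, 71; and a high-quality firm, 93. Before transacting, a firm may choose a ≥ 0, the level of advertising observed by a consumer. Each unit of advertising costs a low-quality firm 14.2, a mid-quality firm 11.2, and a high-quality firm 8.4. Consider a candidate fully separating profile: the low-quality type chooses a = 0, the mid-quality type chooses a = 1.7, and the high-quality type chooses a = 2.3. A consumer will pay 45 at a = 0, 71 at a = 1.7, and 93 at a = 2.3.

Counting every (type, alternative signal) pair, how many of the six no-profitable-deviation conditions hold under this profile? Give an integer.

3

Mid-quality (own payoff 71 − 11.2×1.7 = 51.96): to a=0 gives 45 → no gain ✓; to a=2.3 gives 93 − 11.2×2.3 = 67.24 → profitable ✗.
Low-quality (own payoff 45): to a=1.7 gives 71 − 14.2×1.7 = 46.86 → profitable ✗; to a=2.3 gives 93 − 14.2×2.3 = 60.34 → profitable ✗.
High-quality (own payoff 93 − 8.4×2.3 = 73.68): to a=0 gives 45 → no gain ✓; to a=1.7 gives 71 − 8.4×1.7 = 56.72 → no gain ✓.
3 of the 6 constraints hold; not an equilibrium.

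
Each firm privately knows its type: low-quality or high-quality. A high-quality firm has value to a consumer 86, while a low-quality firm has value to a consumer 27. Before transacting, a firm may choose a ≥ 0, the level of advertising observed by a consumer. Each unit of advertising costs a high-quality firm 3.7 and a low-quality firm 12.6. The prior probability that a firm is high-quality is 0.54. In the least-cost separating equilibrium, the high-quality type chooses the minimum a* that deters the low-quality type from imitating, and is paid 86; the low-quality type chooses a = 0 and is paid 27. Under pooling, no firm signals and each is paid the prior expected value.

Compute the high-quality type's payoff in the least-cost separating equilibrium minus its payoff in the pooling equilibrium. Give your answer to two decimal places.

9.81

Least-cost separating signal: a* solves 27 = 86 − 12.6·a*, so a* = (86 − 27)/12.6 ≈ 4.6825.
High-quality type's separating payoff: 86 − 3.7 × a* = 86 − 3.7 × (86 − 27)/12.6 = 86 − 218.3/12.6 ≈ 68.6746.
Pooling payoff: 0.54 × 86 + 0.46 × 27 = 58.86.
Difference: 68.6746 − 58.86 = 9.8146, i.e. 9.81 to two decimal places.
The high-quality type prefers to separate.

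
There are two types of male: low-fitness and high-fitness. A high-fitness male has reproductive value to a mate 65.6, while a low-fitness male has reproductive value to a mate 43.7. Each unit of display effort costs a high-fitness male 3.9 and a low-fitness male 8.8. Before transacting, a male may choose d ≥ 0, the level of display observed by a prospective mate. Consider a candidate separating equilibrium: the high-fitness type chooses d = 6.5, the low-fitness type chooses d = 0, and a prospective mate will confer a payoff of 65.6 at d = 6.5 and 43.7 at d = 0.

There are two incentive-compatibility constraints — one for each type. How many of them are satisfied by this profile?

1

Low-fitness type: stay at 0 → 43.7; mimic → 65.6 − 8.8 × 6.5 = 8.4. IC holds (43.7 ≥ 8.4).
High-fitness type: signal → 65.6 − 3.9 × 6.5 = 40.25; deviate to 0 → 43.7. IC fails (40.25 < 43.7).
1 of 2 constraints hold, so this profile is not an equilibrium.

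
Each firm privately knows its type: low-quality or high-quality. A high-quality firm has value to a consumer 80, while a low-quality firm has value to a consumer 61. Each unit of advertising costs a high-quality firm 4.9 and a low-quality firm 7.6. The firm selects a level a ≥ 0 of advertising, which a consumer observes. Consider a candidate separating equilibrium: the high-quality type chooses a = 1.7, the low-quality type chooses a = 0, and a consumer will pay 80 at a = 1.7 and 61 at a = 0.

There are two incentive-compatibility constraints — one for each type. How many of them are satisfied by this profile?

Low-quality type: stay at 0 → 61; mimic → 80 − 7.6 × 1.7 = 67.08. IC fails (61 < 67.08).
High-quality type: signal → 80 − 4.9 × 1.7 = 71.67; deviate to 0 → 61. IC holds (71.67 ≥ 61).
1 of 2 constraints hold, so this profile is not an equilibrium.

1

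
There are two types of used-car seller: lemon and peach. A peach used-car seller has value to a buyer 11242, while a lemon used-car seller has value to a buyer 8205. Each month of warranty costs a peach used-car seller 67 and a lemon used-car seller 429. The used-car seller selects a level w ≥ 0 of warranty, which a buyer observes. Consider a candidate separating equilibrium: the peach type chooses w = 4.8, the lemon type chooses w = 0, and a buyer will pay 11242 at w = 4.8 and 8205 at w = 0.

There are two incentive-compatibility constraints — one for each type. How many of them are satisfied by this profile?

1

Peach type: signal → 11242 − 67 × 4.8 = 10920.4; deviate to 0 → 8205. IC holds (10920.4 ≥ 8205).
Lemon type: stay at 0 → 8205; mimic → 11242 − 429 × 4.8 = 9182.8. IC fails (8205 < 9182.8).
1 of 2 constraints hold, so this profile is not an equilibrium.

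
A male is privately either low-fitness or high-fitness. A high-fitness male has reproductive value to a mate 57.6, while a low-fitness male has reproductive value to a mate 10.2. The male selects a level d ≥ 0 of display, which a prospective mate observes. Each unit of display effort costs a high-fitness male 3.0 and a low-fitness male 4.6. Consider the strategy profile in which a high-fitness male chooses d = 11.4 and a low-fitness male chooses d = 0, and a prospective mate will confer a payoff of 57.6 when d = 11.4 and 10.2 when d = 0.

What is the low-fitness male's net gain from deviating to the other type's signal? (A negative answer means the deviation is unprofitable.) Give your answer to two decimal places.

Playing d = 0 the low-fitness male receives 10.2.
Deviating to d = 11.4 brings payment 57.6 at cost 4.6 × 11.4 = 52.44, netting 5.16.
Gain from deviating: 5.16 − 10.2 = -5.04.
The gain is negative, so the low-fitness type's incentive-compatibility constraint is satisfied.

-5.04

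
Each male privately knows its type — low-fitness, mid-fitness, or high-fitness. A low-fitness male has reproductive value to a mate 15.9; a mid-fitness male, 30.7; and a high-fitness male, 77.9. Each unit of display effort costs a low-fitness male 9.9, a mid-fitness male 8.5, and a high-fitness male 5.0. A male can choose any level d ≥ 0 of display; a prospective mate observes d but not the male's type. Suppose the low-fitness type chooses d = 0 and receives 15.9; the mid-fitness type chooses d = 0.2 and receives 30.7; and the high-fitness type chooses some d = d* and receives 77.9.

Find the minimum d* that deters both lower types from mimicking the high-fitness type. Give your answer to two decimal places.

6.26

Low-fitness type (on-path payoff 15.9) won't mimic when 15.9 ≥ 77.9 − 9.9·d*, i.e. d* ≥ 6.26.
Mid-fitness type (on-path payoff 30.7 − 8.5×0.2 = 29) won't mimic when 29 ≥ 77.9 − 8.5·d*, i.e. d* ≥ 5.75.
Both must hold, so d* = max(6.26, 5.75) = 6.26. The low-fitness type's constraint binds.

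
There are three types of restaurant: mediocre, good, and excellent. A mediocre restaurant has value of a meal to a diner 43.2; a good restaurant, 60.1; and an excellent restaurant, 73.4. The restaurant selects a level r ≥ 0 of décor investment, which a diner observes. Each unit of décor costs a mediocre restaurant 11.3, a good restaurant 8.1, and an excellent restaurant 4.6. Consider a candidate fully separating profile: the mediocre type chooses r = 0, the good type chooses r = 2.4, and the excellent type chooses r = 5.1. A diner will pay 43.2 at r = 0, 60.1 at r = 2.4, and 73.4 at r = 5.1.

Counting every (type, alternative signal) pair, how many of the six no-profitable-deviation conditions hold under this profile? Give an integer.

5

Mediocre (own payoff 43.2): to r=2.4 gives 60.1 − 11.3×2.4 = 32.98 → no gain ✓; to r=5.1 gives 73.4 − 11.3×5.1 = 15.77 → no gain ✓.
Excellent (own payoff 73.4 − 4.6×5.1 = 49.94): to r=0 gives 43.2 → no gain ✓; to r=2.4 gives 60.1 − 4.6×2.4 = 49.06 → no gain ✓.
Good (own payoff 60.1 − 8.1×2.4 = 40.66): to r=0 gives 43.2 → profitable ✗; to r=5.1 gives 73.4 − 8.1×5.1 = 32.09 → no gain ✓.
5 of the 6 constraints hold; not an equilibrium.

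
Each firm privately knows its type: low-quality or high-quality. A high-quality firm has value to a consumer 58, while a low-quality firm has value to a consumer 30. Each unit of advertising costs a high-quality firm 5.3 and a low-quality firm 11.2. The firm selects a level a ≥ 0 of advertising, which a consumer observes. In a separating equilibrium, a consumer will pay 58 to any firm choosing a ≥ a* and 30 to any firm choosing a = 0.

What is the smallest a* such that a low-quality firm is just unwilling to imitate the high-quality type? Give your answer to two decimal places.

A low-quality firm choosing a = 0 receives 30.
Imitating at a* instead would pay 58 at cost 11.2·a*, netting 58 − 11.2·a*.
Indifference: 30 = 58 − 11.2·a*, so a* = (58 − 30) / 11.2 = 2.50.
At a* the low-quality type's incentive constraint just binds; the high-quality type strictly prefers a* since its per-unit cost is lower.

2.50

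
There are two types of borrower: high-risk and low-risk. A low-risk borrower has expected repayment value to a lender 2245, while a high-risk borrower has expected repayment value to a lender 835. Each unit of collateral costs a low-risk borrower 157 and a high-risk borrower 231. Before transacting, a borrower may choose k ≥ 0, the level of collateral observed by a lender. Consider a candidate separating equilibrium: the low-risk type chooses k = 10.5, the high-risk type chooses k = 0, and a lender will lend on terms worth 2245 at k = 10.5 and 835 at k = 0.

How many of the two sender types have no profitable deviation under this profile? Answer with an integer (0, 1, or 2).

Low-risk type: signal → 2245 − 157 × 10.5 = 596.5; deviate to 0 → 835. IC fails (596.5 < 835).
High-risk type: stay at 0 → 835; mimic → 2245 − 231 × 10.5 = -180.5. IC holds (835 ≥ -180.5).
1 of 2 constraints hold, so this profile is not an equilibrium.

1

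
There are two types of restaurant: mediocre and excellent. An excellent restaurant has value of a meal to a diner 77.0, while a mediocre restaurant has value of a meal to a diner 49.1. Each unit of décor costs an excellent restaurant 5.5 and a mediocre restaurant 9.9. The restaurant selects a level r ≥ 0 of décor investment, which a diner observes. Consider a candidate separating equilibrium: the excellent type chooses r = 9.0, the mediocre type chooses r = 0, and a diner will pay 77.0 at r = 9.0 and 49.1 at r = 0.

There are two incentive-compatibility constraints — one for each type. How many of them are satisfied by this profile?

1

Mediocre type: stay at 0 → 49.1; mimic → 77.0 − 9.9 × 9.0 = -12.1. IC holds (49.1 ≥ -12.1).
Excellent type: signal → 77.0 − 5.5 × 9.0 = 27.5; deviate to 0 → 49.1. IC fails (27.5 < 49.1).
1 of 2 constraints hold, so this profile is not an equilibrium.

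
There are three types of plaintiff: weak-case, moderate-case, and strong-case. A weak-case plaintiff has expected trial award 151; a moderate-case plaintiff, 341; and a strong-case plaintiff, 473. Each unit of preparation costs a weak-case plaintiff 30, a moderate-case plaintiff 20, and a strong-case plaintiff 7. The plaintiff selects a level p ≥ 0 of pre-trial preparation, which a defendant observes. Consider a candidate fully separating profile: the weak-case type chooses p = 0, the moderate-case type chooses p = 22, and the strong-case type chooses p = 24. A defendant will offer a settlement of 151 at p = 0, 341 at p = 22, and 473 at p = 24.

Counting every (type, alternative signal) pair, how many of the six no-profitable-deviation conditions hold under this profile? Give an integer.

4

Strong-case (own payoff 473 − 7×24 = 305): to p=0 gives 151 → no gain ✓; to p=22 gives 341 − 7×22 = 187 → no gain ✓.
Weak-case (own payoff 151): to p=22 gives 341 − 30×22 = -319 → no gain ✓; to p=24 gives 473 − 30×24 = -247 → no gain ✓.
Moderate-case (own payoff 341 − 20×22 = -99): to p=0 gives 151 → profitable ✗; to p=24 gives 473 − 20×24 = -7 → profitable ✗.
4 of the 6 constraints hold; not an equilibrium.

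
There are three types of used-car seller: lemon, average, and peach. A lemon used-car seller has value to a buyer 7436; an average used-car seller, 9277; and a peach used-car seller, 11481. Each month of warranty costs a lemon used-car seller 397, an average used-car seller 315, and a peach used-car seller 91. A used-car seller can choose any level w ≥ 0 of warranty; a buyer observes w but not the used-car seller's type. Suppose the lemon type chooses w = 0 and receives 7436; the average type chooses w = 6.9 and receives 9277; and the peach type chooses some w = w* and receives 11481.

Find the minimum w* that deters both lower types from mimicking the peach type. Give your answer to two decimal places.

Lemon type (on-path payoff 7436) won't mimic when 7436 ≥ 11481 − 397·w*, i.e. w* ≥ 10.19.
Average type (on-path payoff 9277 − 315×6.9 = 7103.5) won't mimic when 7103.5 ≥ 11481 − 315·w*, i.e. w* ≥ 13.90.
Both must hold, so w* = max(10.19, 13.90) = 13.90. The average type's constraint binds.

13.90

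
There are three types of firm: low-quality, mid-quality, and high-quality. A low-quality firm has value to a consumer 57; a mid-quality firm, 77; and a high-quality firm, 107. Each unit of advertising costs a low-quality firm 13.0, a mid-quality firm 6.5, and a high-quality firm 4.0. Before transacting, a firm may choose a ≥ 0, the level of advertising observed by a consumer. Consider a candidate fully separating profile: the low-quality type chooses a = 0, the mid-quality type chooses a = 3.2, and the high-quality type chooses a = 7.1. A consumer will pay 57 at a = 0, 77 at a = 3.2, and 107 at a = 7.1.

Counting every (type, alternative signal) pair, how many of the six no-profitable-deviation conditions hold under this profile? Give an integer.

Low-quality (own payoff 57): to a=3.2 gives 77 − 13.0×3.2 = 35.4 → no gain ✓; to a=7.1 gives 107 − 13.0×7.1 = 14.7 → no gain ✓.
High-quality (own payoff 107 − 4.0×7.1 = 78.6): to a=0 gives 57 → no gain ✓; to a=3.2 gives 77 − 4.0×3.2 = 64.2 → no gain ✓.
Mid-quality (own payoff 77 − 6.5×3.2 = 56.2): to a=0 gives 57 → profitable ✗; to a=7.1 gives 107 − 6.5×7.1 = 60.85 → profitable ✗.
4 of the 6 constraints hold; not an equilibrium.

4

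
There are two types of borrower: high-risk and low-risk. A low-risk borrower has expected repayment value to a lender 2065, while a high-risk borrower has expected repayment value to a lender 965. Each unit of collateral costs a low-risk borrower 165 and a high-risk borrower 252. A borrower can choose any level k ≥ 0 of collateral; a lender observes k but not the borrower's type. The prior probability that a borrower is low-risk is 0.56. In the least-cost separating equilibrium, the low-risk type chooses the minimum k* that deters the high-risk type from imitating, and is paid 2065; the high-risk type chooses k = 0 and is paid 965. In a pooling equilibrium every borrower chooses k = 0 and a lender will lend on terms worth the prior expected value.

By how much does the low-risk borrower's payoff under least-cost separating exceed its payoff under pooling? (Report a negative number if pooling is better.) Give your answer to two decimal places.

Least-cost separating signal: k* solves 965 = 2065 − 252·k*, so k* = (2065 − 965)/252 ≈ 4.3651.
Low-risk type's separating payoff: 2065 − 165 × k* = 2065 − 165 × (2065 − 965)/252 = 2065 − 181500/252 ≈ 1344.7619.
Pooling payoff: 0.56 × 2065 + 0.44 × 965 = 1581.
Difference: 1344.7619 − 1581 = -236.2381, i.e. -236.24 to two decimal places.
The low-risk type would prefer the pooling outcome.

-236.24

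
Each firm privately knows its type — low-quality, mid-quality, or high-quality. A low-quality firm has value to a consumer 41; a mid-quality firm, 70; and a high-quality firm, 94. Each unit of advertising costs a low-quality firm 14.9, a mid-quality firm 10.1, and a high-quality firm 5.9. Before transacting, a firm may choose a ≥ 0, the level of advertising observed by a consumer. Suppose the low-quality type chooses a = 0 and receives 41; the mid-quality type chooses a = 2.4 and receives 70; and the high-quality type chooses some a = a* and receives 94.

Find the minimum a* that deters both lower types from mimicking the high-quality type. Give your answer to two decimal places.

4.78

Mid-quality type (on-path payoff 70 − 10.1×2.4 = 45.76) won't mimic when 45.76 ≥ 94 − 10.1·a*, i.e. a* ≥ 4.78.
Low-quality type (on-path payoff 41) won't mimic when 41 ≥ 94 − 14.9·a*, i.e. a* ≥ 3.56.
Both must hold, so a* = max(3.56, 4.78) = 4.78. The mid-quality type's constraint binds.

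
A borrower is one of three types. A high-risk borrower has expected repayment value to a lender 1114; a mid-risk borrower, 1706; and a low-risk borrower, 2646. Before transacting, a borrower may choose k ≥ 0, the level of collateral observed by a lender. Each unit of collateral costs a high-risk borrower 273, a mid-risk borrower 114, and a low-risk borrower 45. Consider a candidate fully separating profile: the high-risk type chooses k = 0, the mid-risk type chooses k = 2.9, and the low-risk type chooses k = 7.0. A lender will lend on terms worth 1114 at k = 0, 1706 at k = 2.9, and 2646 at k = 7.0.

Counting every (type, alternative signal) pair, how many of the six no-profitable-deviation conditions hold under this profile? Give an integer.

5

Low-risk (own payoff 2646 − 45×7.0 = 2331): to k=0 gives 1114 → no gain ✓; to k=2.9 gives 1706 − 45×2.9 = 1575.5 → no gain ✓.
High-risk (own payoff 1114): to k=2.9 gives 1706 − 273×2.9 = 914.3 → no gain ✓; to k=7.0 gives 2646 − 273×7.0 = 735 → no gain ✓.
Mid-risk (own payoff 1706 − 114×2.9 = 1375.4): to k=0 gives 1114 → no gain ✓; to k=7.0 gives 2646 − 114×7.0 = 1848 → profitable ✗.
5 of the 6 constraints hold; not an equilibrium.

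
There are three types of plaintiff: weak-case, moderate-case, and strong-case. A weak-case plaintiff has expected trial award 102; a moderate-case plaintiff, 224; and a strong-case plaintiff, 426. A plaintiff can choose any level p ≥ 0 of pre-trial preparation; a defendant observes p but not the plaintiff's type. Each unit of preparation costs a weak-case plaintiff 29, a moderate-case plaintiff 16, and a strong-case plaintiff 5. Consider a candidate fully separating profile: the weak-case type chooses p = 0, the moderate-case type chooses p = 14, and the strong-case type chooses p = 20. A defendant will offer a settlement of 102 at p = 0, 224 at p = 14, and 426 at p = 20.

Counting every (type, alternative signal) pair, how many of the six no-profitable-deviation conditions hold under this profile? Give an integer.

Strong-case (own payoff 426 − 5×20 = 326): to p=0 gives 102 → no gain ✓; to p=14 gives 224 − 5×14 = 154 → no gain ✓.
Moderate-case (own payoff 224 − 16×14 = 0): to p=0 gives 102 → profitable ✗; to p=20 gives 426 − 16×20 = 106 → profitable ✗.
Weak-case (own payoff 102): to p=14 gives 224 − 29×14 = -182 → no gain ✓; to p=20 gives 426 − 29×20 = -154 → no gain ✓.
4 of the 6 constraints hold; not an equilibrium.

4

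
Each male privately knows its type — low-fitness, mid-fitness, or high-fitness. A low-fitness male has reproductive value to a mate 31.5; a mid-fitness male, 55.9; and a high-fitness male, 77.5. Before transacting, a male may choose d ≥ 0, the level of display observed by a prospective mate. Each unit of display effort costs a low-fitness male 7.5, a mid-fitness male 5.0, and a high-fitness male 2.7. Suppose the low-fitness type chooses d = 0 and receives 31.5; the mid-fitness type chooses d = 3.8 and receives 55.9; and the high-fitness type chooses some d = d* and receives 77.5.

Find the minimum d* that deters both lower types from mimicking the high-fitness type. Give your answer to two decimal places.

Low-fitness type (on-path payoff 31.5) won't mimic when 31.5 ≥ 77.5 − 7.5·d*, i.e. d* ≥ 6.13.
Mid-fitness type (on-path payoff 55.9 − 5.0×3.8 = 36.9) won't mimic when 36.9 ≥ 77.5 − 5.0·d*, i.e. d* ≥ 8.12.
Both must hold, so d* = max(6.13, 8.12) = 8.12. The mid-fitness type's constraint binds.

8.12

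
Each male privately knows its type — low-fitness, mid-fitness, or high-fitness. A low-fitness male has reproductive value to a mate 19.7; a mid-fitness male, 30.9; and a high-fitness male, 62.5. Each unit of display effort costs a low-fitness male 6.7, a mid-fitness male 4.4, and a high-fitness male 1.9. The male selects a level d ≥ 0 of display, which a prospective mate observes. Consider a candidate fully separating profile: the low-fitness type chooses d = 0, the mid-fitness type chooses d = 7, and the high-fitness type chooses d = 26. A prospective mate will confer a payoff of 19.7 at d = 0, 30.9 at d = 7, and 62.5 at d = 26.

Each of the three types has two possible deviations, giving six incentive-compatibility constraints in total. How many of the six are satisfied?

High-fitness (own payoff 62.5 − 1.9×26 = 13.1): to d=0 gives 19.7 → profitable ✗; to d=7 gives 30.9 − 1.9×7 = 17.6 → profitable ✗.
Mid-fitness (own payoff 30.9 − 4.4×7 = 0.1): to d=0 gives 19.7 → profitable ✗; to d=26 gives 62.5 − 4.4×26 = -51.9 → no gain ✓.
Low-fitness (own payoff 19.7): to d=7 gives 30.9 − 6.7×7 = -16 → no gain ✓; to d=26 gives 62.5 − 6.7×26 = -111.7 → no gain ✓.
3 of the 6 constraints hold; not an equilibrium.

3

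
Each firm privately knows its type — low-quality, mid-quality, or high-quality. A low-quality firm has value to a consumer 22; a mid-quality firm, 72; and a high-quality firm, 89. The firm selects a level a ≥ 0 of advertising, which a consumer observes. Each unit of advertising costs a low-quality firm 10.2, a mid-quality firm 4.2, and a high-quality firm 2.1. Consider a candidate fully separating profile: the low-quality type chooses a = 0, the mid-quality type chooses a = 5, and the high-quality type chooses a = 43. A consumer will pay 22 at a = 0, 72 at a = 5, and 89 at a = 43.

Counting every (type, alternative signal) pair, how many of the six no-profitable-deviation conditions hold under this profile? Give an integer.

4

Low-quality (own payoff 22): to a=5 gives 72 − 10.2×5 = 21 → no gain ✓; to a=43 gives 89 − 10.2×43 = -349.6 → no gain ✓.
High-quality (own payoff 89 − 2.1×43 = -1.3): to a=0 gives 22 → profitable ✗; to a=5 gives 72 − 2.1×5 = 61.5 → profitable ✗.
Mid-quality (own payoff 72 − 4.2×5 = 51): to a=0 gives 22 → no gain ✓; to a=43 gives 89 − 4.2×43 = -91.6 → no gain ✓.
4 of the 6 constraints hold; not an equilibrium.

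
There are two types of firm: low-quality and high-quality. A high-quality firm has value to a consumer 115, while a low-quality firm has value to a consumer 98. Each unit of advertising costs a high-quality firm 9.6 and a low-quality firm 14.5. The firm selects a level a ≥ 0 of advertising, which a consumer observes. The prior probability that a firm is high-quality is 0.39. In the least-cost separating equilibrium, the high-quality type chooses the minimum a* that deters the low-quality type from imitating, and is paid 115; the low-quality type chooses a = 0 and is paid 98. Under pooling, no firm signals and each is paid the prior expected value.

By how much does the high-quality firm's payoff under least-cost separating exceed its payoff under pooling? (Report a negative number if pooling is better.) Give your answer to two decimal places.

-0.89

Least-cost separating signal: a* solves 98 = 115 − 14.5·a*, so a* = (115 − 98)/14.5 ≈ 1.1724.
High-quality type's separating payoff: 115 − 9.6 × a* = 115 − 9.6 × (115 − 98)/14.5 = 115 − 163.2/14.5 ≈ 103.7448.
Pooling payoff: 0.39 × 115 + 0.61 × 98 = 104.63.
Difference: 103.7448 − 104.63 = -0.8852, i.e. -0.89 to two decimal places.
The high-quality type would prefer the pooling outcome.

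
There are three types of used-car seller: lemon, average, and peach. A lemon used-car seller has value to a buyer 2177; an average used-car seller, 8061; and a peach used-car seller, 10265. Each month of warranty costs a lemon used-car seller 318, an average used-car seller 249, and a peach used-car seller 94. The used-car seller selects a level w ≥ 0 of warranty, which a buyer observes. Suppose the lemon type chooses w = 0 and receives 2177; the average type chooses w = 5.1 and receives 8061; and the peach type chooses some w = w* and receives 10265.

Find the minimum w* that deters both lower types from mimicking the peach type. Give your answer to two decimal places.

25.43

Average type (on-path payoff 8061 − 249×5.1 = 6791.1) won't mimic when 6791.1 ≥ 10265 − 249·w*, i.e. w* ≥ 13.95.
Lemon type (on-path payoff 2177) won't mimic when 2177 ≥ 10265 − 318·w*, i.e. w* ≥ 25.43.
Both must hold, so w* = max(25.43, 13.95) = 25.43. The lemon type's constraint binds.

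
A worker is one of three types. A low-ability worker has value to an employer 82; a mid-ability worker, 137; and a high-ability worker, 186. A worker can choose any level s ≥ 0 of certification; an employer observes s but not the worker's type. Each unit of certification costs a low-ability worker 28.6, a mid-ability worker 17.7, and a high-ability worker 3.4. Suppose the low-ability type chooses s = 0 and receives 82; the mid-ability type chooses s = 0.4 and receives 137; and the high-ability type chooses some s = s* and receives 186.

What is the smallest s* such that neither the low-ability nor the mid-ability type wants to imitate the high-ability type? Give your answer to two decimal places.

3.64

Mid-ability type (on-path payoff 137 − 17.7×0.4 = 129.92) won't mimic when 129.92 ≥ 186 − 17.7·s*, i.e. s* ≥ 3.17.
Low-ability type (on-path payoff 82) won't mimic when 82 ≥ 186 − 28.6·s*, i.e. s* ≥ 3.64.
Both must hold, so s* = max(3.64, 3.17) = 3.64. The low-ability type's constraint binds.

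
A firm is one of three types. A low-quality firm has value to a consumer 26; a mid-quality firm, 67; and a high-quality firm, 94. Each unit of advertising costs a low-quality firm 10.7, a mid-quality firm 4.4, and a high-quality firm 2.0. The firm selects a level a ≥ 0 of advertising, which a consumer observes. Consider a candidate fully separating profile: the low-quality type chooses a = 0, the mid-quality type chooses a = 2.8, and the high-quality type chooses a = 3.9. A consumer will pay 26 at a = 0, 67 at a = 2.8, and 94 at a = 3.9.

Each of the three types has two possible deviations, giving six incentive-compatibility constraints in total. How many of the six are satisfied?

Mid-quality (own payoff 67 − 4.4×2.8 = 54.68): to a=0 gives 26 → no gain ✓; to a=3.9 gives 94 − 4.4×3.9 = 76.84 → profitable ✗.
Low-quality (own payoff 26): to a=2.8 gives 67 − 10.7×2.8 = 37.04 → profitable ✗; to a=3.9 gives 94 − 10.7×3.9 = 52.27 → profitable ✗.
High-quality (own payoff 94 − 2.0×3.9 = 86.2): to a=0 gives 26 → no gain ✓; to a=2.8 gives 67 − 2.0×2.8 = 61.4 → no gain ✓.
3 of the 6 constraints hold; not an equilibrium.

3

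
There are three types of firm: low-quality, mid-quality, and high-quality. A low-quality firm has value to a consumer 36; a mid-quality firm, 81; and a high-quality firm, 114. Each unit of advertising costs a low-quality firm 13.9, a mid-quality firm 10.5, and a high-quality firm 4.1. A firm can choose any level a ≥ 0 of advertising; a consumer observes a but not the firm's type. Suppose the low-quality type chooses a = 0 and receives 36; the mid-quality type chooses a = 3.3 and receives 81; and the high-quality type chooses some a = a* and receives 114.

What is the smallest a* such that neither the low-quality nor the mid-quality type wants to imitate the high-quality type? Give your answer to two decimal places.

6.44

Mid-quality type (on-path payoff 81 − 10.5×3.3 = 46.35) won't mimic when 46.35 ≥ 114 − 10.5·a*, i.e. a* ≥ 6.44.
Low-quality type (on-path payoff 36) won't mimic when 36 ≥ 114 − 13.9·a*, i.e. a* ≥ 5.61.
Both must hold, so a* = max(5.61, 6.44) = 6.44. The mid-quality type's constraint binds.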